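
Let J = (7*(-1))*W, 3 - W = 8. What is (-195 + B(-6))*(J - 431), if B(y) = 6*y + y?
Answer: 93852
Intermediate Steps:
W = -5 (W = 3 - 1*8 = 3 - 8 = -5)
J = 35 (J = (7*(-1))*(-5) = -7*(-5) = 35)
B(y) = 7*y
(-195 + B(-6))*(J - 431) = (-195 + 7*(-6))*(35 - 431) = (-195 - 42)*(-396) = -237*(-396) = 93852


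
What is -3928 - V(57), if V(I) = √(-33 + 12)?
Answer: -3928 - I*√21 ≈ -3928.0 - 4.5826*I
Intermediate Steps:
V(I) = I*√21 (V(I) = √(-21) = I*√21)
-3928 - V(57) = -3928 - I*√21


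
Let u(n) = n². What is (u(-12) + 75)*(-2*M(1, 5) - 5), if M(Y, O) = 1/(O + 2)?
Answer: -8103/7 ≈ -1157.6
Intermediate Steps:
M(Y, O) = 1/(2 + O)
(u(-12) + 75)*(-2*M(1, 5) - 5) = ((-12)² + 75)*(-2/(2 + 5) - 5) = (144 + 75)*(-2/7 - 5) = 219*(-2*⅐ - 5) = 219*(-2/7 - 5) = 219*(-37/7) = -8103/7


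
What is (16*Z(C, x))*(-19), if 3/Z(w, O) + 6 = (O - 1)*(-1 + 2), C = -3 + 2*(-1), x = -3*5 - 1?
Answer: 912/23 ≈ 39.652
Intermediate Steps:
x = -16 (x = -15 - 1 = -16)
C = -5 (C = -3 - 2 = -5)
Z(w, O) = 3/(-7 + O) (Z(w, O) = 3/(-6 + (O - 1)*(-1 + 2)) = 3/(-6 + (-1 + O)*1) = 3/(-6 + (-1 + O)) = 3/(-7 + O))
(16*Z(C, x))*(-19) = (16*(3/(-7 - 16)))*(-19) = (16*(3/(-23)))*(-19) = (16*(3*(-1/23)))*(-19) = (16*(-3/23))*(-19) = -48/23*(-19) = 912/23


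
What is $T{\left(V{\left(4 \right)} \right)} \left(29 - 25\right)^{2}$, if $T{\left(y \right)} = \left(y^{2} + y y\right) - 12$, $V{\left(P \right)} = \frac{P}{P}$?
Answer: $-160$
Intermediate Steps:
$V{\left(P \right)} = 1$
$T{\left(y \right)} = -12 + 2 y^{2}$ ($T{\left(y \right)} = \left(y^{2} + y^{2}\right) - 12 = 2 y^{2} - 12 = -12 + 2 y^{2}$)
$T{\left(V{\left(4 \right)} \right)} \left(29 - 25\right)^{2} = \left(-12 + 2 \cdot 1^{2}\right) \left(29 - 25\right)^{2} = \left(-12 + 2 \cdot 1\right) 4^{2} = \left(-12 + 2\right) 16 = \left(-10\right) 16 = -160$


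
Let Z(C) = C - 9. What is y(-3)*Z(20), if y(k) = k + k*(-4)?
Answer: 99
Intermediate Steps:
Z(C) = -9 + C
y(k) = -3*k (y(k) = k - 4*k = -3*k)
y(-3)*Z(20) = (-3*(-3))*(-9 + 20) = 9*11 = 99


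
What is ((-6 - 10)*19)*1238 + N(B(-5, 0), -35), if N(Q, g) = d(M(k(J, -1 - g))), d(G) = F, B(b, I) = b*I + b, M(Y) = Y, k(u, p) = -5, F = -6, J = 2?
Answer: -376358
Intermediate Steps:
B(b, I) = b + I*b (B(b, I) = I*b + b = b + I*b)
d(G) = -6
N(Q, g) = -6
((-6 - 10)*19)*1238 + N(B(-5, 0), -35) = ((-6 - 10)*19)*1238 - 6 = -16*19*1238 - 6 = -304*1238 - 6 = -376352 - 6 = -376358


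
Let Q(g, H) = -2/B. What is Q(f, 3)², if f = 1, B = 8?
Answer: 1/16 ≈ 0.062500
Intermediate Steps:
Q(g, H) = -¼ (Q(g, H) = -2/8 = -2*⅛ = -¼)
Q(f, 3)² = (-¼)² = 1/16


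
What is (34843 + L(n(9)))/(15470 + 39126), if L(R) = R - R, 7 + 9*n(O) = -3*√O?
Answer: 34843/54596 ≈ 0.63820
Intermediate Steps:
n(O) = -7/9 - √O/3 (n(O) = -7/9 + (-3*√O)/9 = -7/9 - √O/3)
L(R) = 0
(34843 + L(n(9)))/(15470 + 39126) = (34843 + 0)/(15470 + 39126) = 34843/54596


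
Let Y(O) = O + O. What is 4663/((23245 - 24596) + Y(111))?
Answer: -4663/1129 ≈ -4.1302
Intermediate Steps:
Y(O) = 2*O
4663/((23245 - 24596) + Y(111)) = 4663/((23245 - 24596) + 2*111) = 4663/(-1351 + 222) = 4663/(-1129) = 4663*(-1/1129) = -4663/1129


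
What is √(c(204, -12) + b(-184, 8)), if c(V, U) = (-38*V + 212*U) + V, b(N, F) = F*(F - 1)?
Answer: 2*I*√2509 ≈ 100.18*I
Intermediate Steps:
b(N, F) = F*(-1 + F)
c(V, U) = -37*V + 212*U
√(c(204, -12) + b(-184, 8)) = √((-37*204 + 212*(-12)) + 8*(-1 + 8)) = √((-7548 - 2544) + 8*7) = √(-10092 + 56) = √(-10036) = 2*I*√2509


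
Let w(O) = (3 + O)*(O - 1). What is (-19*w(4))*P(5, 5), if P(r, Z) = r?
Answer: -1995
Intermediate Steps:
w(O) = (-1 + O)*(3 + O) (w(O) = (3 + O)*(-1 + O) = (-1 + O)*(3 + O))
(-19*w(4))*P(5, 5) = -19*(-3 + 4**2 + 2*4)*5 = -19*(-3 + 16 + 8)*5 = -19*21*5 = -399*5 = -1995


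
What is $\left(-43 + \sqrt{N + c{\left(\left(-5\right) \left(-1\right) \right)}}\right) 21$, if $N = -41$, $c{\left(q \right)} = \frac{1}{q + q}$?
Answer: $-903 + \frac{21 i \sqrt{4090}}{10} \approx -903.0 + 134.3 i$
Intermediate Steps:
$c{\left(q \right)} = \frac{1}{2 q}$
$\left(-43 + \sqrt{N + c{\left(\left(-5\right) \left(-1\right) \right)}}\right) 21 = \left(-43 + \sqrt{-41 + \frac{1}{2 \left(\left(-5\right) \left(-1\right)\right)}}\right) 21 = \left(-43 + \sqrt{-41 + \frac{1}{2 \cdot 5}}\right) 21 = \left(-43 + \sqrt{-41 + \frac{1}{2} \cdot \frac{1}{5}}\right) 21 = \left(-43 + \sqrt{-41 + \frac{1}{10}}\right) 21 = \left(-43 + \sqrt{- \frac{409}{10}}\right) 21 = \left(-43 + \frac{i \sqrt{4090}}{10}\right) 21 = -903 + \frac{21 i \sqrt{4090}}{10}$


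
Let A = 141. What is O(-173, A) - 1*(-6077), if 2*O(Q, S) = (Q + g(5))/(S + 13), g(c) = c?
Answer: 66841/11 ≈ 6076.5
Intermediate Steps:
O(Q, S) = (5 + Q)/(2*(13 + S)) (O(Q, S) = ((Q + 5)/(S + 13))/2 = ((5 + Q)/(13 + S))/2 = (5 + Q)/(2*(13 + S)))
O(-173, A) - 1*(-6077) = (5 - 173)/(2*(13 + 141)) - 1*(-6077) = (1/2)*(-168)/154 + 6077 = (1/2)*(1/154)*(-168) + 6077 = -6/11 + 6077 = 66841/11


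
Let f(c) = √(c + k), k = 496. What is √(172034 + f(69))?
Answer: √(172034 + √565) ≈ 414.80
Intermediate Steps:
f(c) = √(496 + c) (f(c) = √(c + 496) = √(496 + c))
√(172034 + f(69)) = √(172034 + √(496 + 69)) = √(172034 + √565)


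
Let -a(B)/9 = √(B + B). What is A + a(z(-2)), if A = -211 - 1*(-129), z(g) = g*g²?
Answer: -82 - 36*I ≈ -82.0 - 36.0*I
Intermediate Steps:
z(g) = g³
a(B) = -9*√2*√B (a(B) = -9*√(B + B) = -9*√2*√B)
A = -82 (A = -211 + 129 = -82)
A + a(z(-2)) = -82 - 9*√2*√((-2)³) = -82 - 9*√2*√(-8) = -82 - 9*√2*2*I*√2 = -82 - 36*I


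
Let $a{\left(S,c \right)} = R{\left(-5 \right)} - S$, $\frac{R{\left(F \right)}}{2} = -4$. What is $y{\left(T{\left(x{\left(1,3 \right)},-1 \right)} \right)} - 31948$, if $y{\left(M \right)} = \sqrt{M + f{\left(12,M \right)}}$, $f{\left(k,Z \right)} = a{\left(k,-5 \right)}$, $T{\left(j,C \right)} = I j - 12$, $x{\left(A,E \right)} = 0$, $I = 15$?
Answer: $-31948 + 4 i \sqrt{2} \approx -31948.0 + 5.6569 i$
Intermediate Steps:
$R{\left(F \right)} = -8$ ($R{\left(F \right)} = 2 \left(-4\right) = -8$)
$T{\left(j,C \right)} = -12 + 15 j$ ($T{\left(j,C \right)} = 15 j - 12 = -12 + 15 j$)
$a{\left(S,c \right)} = -8 - S$
$f{\left(k,Z \right)} = -8 - k$
$y{\left(M \right)} = \sqrt{-20 + M}$ ($y{\left(M \right)} = \sqrt{M - 20} = \sqrt{-20 + M}$)
$y{\left(T{\left(x{\left(1,3 \right)},-1 \right)} \right)} - 31948 = \sqrt{-20 + \left(-12 + 15 \cdot 0\right)} - 31948 = \sqrt{-20 + \left(-12 + 0\right)} - 31948 = \sqrt{-20 - 12} - 31948 = \sqrt{-32} - 31948 = 4 i \sqrt{2} - 31948 = -31948 + 4 i \sqrt{2}$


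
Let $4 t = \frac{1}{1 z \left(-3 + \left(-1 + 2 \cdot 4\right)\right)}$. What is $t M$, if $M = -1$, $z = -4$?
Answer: $\frac{1}{64} \approx 0.015625$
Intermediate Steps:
$t = - \frac{1}{64}$ ($t = \frac{1}{4 \cdot 1 \left(-4\right) \left(-3 + \left(-1 + 2 \cdot 4\right)\right)} = \frac{1}{4 \left(- 4 \left(-3 + \left(-1 + 8\right)\right)\right)} = \frac{1}{4 \left(- 4 \left(-3 + 7\right)\right)} = \frac{1}{4 \left(\left(-4\right) 4\right)} = \frac{1}{4 \left(-16\right)} = \frac{1}{4} \left(- \frac{1}{16}\right) = - \frac{1}{64} \approx -0.015625$)
$t M = \left(- \frac{1}{64}\right) \left(-1\right) = \frac{1}{64}$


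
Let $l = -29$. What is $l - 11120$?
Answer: $-11149$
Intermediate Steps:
$l - 11120 = -29 - 11120 = -11149$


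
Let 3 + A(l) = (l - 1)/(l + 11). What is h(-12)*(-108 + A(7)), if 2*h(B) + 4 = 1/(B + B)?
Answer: 8051/36 ≈ 223.64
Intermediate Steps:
A(l) = -3 + (-1 + l)/(11 + l) (A(l) = -3 + (l - 1)/(l + 11) = -3 + (-1 + l)/(11 + l))
h(B) = -2 + 1/(4*B) (h(B) = -2 + 1/(2*(B + B)) = -2 + 1/(2*((2*B))) = -2 + (1/(2*B))/2 = -2 + 1/(4*B))
h(-12)*(-108 + A(7)) = (-2 + (1/4)/(-12))*(-108 + 2*(-17 - 1*7)/(11 + 7)) = (-2 + (1/4)*(-1/12))*(-108 + 2*(-17 - 7)/18) = (-2 - 1/48)*(-108 + 2*(1/18)*(-24)) = -97*(-108 - 8/3)/48 = -97/48*(-332/3) = 8051/36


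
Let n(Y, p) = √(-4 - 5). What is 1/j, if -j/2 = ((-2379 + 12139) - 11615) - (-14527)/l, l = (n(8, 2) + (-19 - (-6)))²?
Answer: 9408250/33537747543 + 188851*I/33537747543 ≈ 0.00028053 + 5.631e-6*I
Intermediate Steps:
n(Y, p) = 3*I (n(Y, p) = √(-9) = 3*I)
l = (-13 + 3*I)² (l = (3*I + (-19 - (-6)))² = (3*I + (-19 - 1*(-6)))² = (3*I + (-19 + 6))² = (3*I - 13)² = (-13 + 3*I)² ≈ 160.0 - 78.0*I)
j = 3710 - 14527*(160 + 78*I)/15842 (j = -2*(((-2379 + 12139) - 11615) - (-14527)/(160 - 78*I)) = -2*((9760 - 11615) - (-14527)*(160 + 78*I)/31684) = -2*(-1855 - (-14527)*(160 + 78*I)/31684) = -2*(-1855 + 14527*(160 + 78*I)/31684) = 3710 - 14527*(160 + 78*I)/15842 ≈ 3563.3 - 71.525*I)
1/j = 1/(28224750/7921 - 566553*I/7921) = 7921*(28224750/7921 + 566553*I/7921)/100613242629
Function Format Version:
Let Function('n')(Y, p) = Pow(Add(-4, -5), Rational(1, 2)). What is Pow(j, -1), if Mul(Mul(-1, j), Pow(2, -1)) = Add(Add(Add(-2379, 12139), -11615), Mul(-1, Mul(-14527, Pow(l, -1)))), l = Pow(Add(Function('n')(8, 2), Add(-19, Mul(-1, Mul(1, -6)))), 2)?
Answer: Add(Rational(9408250, 33537747543), Mul(Rational(188851, 33537747543), I)) ≈ Add(0.00028053, Mul(5.6310e-6, I))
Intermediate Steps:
Function('n')(Y, p) = Mul(3, I) (Function('n')(Y, p) = Pow(-9, Rational(1, 2)) = Mul(3, I))
l = Pow(Add(-13, Mul(3, I)), 2) (l = Pow(Add(Mul(3, I), Add(-19, Mul(-1, Mul(1, -6)))), 2) = Pow(Add(Mul(3, I), Add(-19, Mul(-1, -6))), 2) = Pow(Add(Mul(3, I), Add(-19, 6)), 2) = Pow(Add(Mul(3, I), -13), 2) = Pow(Add(-13, Mul(3, I)), 2) ≈ Add(160.00, Mul(-78.000, I)))
j = Add(3710, Mul(Rational(-14527, 15842), Add(160, Mul(78, I)))) (j = Mul(-2, Add(Add(Add(-2379, 12139), -11615), Mul(-1, Mul(-14527, Pow(Add(160, Mul(-78, I)), -1))))) = Mul(-2, Add(Add(9760, -11615), Mul(-1, Mul(-14527, Mul(Rational(1, 31684), Add(160, Mul(78, I))))))) = Mul(-2, Add(-1855, Mul(-1, Mul(Rational(-14527, 31684), Add(160, Mul(78, I)))))) = Mul(-2, Add(-1855, Mul(Rational(14527, 31684), Add(160, Mul(78, I))))) = Add(3710, Mul(Rational(-14527, 15842), Add(160, Mul(78, I)))) ≈ Add(3563.3, Mul(-71.525, I)))
Pow(j, -1) = Pow(Add(Rational(28224750, 7921), Mul(Rational(-566553, 7921), I)), -1) = Mul(Rational(7921, 100613242629), Add(Rational(28224750, 7921), Mul(Rational(566553, 7921), I)))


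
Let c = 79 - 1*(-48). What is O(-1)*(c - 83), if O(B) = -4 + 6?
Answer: 88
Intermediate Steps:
c = 127 (c = 79 + 48 = 127)
O(B) = 2
O(-1)*(c - 83) = 2*(127 - 83) = 2*44 = 88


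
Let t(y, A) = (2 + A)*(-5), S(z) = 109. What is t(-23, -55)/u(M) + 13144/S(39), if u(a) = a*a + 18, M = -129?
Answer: 218994781/1815831 ≈ 120.60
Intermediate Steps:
u(a) = 18 + a² (u(a) = a² + 18 = 18 + a²)
t(y, A) = -10 - 5*A
t(-23, -55)/u(M) + 13144/S(39) = (-10 - 5*(-55))/(18 + (-129)²) + 13144/109 = (-10 + 275)/(18 + 16641) + 13144*(1/109) = 265/16659 + 13144/109 = 218994781/1815831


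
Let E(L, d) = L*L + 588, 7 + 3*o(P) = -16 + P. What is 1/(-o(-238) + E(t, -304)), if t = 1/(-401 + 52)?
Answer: 121801/82215676 ≈ 0.0014815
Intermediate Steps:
o(P) = -23/3 + P/3 (o(P) = -7/3 + (-16 + P)/3 = -7/3 + (-16/3 + P/3) = -23/3 + P/3)
t = -1/349 (t = 1/(-349) = -1/349 ≈ -0.0028653)
E(L, d) = 588 + L² (E(L, d) = L² + 588 = 588 + L²)
1/(-o(-238) + E(t, -304)) = 1/(-(-23/3 + (⅓)*(-238)) + (588 + (-1/349)²)) = 1/(-(-23/3 - 238/3) + (588 + 1/121801)) = 1/(-1*(-87) + 71618989/121801) = 1/(87 + 71618989/121801) = 1/(82215676/121801) = 121801/82215676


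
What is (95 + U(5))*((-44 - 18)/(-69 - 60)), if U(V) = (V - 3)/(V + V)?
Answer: 29512/645 ≈ 45.755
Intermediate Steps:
U(V) = (-3 + V)/(2*V) (U(V) = (-3 + V)/((2*V)) = (-3 + V)*(1/(2*V)) = (-3 + V)/(2*V))
(95 + U(5))*((-44 - 18)/(-69 - 60)) = (95 + (½)*(-3 + 5)/5)*((-44 - 18)/(-69 - 60)) = (95 + (½)*(⅕)*2)*(-62/(-129)) = (95 + ⅕)*(-62*(-1/129)) = (476/5)*(62/129) = 29512/645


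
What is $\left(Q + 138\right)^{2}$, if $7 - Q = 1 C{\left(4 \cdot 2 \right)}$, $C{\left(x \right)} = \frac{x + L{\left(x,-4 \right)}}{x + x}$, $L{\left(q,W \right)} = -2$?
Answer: $\frac{1338649}{64} \approx 20916.0$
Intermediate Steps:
$C{\left(x \right)} = \frac{-2 + x}{2 x}$ ($C{\left(x \right)} = \frac{x - 2}{x + x} = \frac{-2 + x}{2 x}$)
$Q = \frac{53}{8}$ ($Q = 7 - 1 \frac{-2 + 4 \cdot 2}{2 \cdot 4 \cdot 2} = 7 - 1 \frac{-2 + 8}{2 \cdot 8} = 7 - 1 \cdot \frac{1}{2} \cdot \frac{1}{8} \cdot 6 = 7 - 1 \cdot \frac{3}{8} = 7 - \frac{3}{8} = \frac{53}{8} \approx 6.625$)
$\left(Q + 138\right)^{2} = \left(\frac{53}{8} + 138\right)^{2} = \left(\frac{1157}{8}\right)^{2} = \frac{1338649}{64}$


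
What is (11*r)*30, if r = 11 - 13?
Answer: -660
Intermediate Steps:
r = -2
(11*r)*30 = (11*(-2))*30 = -22*30 = -660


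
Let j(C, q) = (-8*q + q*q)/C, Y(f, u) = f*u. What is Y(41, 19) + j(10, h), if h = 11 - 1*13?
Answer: 781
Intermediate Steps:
h = -2 (h = 11 - 13 = -2)
j(C, q) = (q² - 8*q)/C (j(C, q) = (-8*q + q²)/C = (q² - 8*q)/C)
Y(41, 19) + j(10, h) = 41*19 - 2*(-8 - 2)/10 = 779 - 2*⅒*(-10) = 779 + 2 = 781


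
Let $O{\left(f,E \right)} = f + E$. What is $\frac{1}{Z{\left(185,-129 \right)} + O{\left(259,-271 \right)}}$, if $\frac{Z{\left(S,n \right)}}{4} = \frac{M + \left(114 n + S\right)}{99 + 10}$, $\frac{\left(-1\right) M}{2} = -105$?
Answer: $- \frac{109}{58552} \approx -0.0018616$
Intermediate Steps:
$M = 210$ ($M = \left(-2\right) \left(-105\right) = 210$)
$Z{\left(S,n \right)} = \frac{840}{109} + \frac{4 S}{109} + \frac{456 n}{109}$ ($Z{\left(S,n \right)} = 4 \frac{210 + \left(114 n + S\right)}{99 + 10} = 4 \frac{210 + \left(S + 114 n\right)}{109} = 4 \left(210 + S + 114 n\right) \frac{1}{109} = 4 \left(\frac{210}{109} + \frac{S}{109} + \frac{114 n}{109}\right) = \frac{840}{109} + \frac{4 S}{109} + \frac{456 n}{109}$)
$O{\left(f,E \right)} = E + f$
$\frac{1}{Z{\left(185,-129 \right)} + O{\left(259,-271 \right)}} = \frac{1}{\left(\frac{840}{109} + \frac{4}{109} \cdot 185 + \frac{456}{109} \left(-129\right)\right) + \left(-271 + 259\right)} = \frac{1}{\left(\frac{840}{109} + \frac{740}{109} - \frac{58824}{109}\right) - 12} = \frac{1}{- \frac{57244}{109} - 12} = \frac{1}{- \frac{58552}{109}} = - \frac{109}{58552}$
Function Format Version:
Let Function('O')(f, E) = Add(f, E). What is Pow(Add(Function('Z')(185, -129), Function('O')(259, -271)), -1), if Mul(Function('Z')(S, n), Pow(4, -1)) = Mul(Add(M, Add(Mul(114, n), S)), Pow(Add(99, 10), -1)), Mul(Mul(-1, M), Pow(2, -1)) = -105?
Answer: Rational(-109, 58552) ≈ -0.0018616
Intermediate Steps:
M = 210 (M = Mul(-2, -105) = 210)
Function('Z')(S, n) = Add(Rational(840, 109), Mul(Rational(4, 109), S), Mul(Rational(456, 109), n)) (Function('Z')(S, n) = Mul(4, Mul(Add(210, Add(Mul(114, n), S)), Pow(Add(99, 10), -1))) = Mul(4, Mul(Add(210, Add(S, Mul(114, n))), Pow(109, -1))) = Mul(4, Mul(Add(210, S, Mul(114, n)), Rational(1, 109))) = Mul(4, Add(Rational(210, 109), Mul(Rational(1, 109), S), Mul(Rational(114, 109), n))) = Add(Rational(840, 109), Mul(Rational(4, 109), S), Mul(Rational(456, 109), n)))
Function('O')(f, E) = Add(E, f)
Pow(Add(Function('Z')(185, -129), Function('O')(259, -271)), -1) = Pow(Add(Add(Rational(840, 109), Mul(Rational(4, 109), 185), Mul(Rational(456, 109), -129)), Add(-271, 259)), -1) = Pow(Add(Add(Rational(840, 109), Rational(740, 109), Rational(-58824, 109)), -12), -1) = Pow(Add(Rational(-57244, 109), -12), -1) = Pow(Rational(-58552, 109), -1) = Rational(-109, 58552)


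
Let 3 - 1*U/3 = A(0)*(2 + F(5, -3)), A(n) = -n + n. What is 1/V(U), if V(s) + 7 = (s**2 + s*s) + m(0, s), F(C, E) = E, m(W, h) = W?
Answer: 1/155 ≈ 0.0064516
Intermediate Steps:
A(n) = 0
U = 9 (U = 9 - 0*(2 - 3) = 9 - 0*(-1) = 9 - 3*0 = 9 + 0 = 9)
V(s) = -7 + 2*s**2 (V(s) = -7 + ((s**2 + s*s) + 0) = -7 + ((s**2 + s**2) + 0) = -7 + (2*s**2 + 0) = -7 + 2*s**2)
1/V(U) = 1/(-7 + 2*9**2) = 1/(-7 + 2*81) = 1/(-7 + 162) = 1/155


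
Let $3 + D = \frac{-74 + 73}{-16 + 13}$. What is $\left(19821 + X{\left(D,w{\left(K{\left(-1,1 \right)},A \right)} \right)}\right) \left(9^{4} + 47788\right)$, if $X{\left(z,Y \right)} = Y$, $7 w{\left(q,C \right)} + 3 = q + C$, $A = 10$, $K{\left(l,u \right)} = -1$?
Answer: $\frac{7541086797}{7} \approx 1.0773 \cdot 10^{9}$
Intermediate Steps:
$D = - \frac{8}{3}$ ($D = -3 + \frac{-74 + 73}{-16 + 13} = -3 - \frac{1}{-3} = -3 - - \frac{1}{3} = -3 + \frac{1}{3} = - \frac{8}{3} \approx -2.6667$)
$w{\left(q,C \right)} = - \frac{3}{7} + \frac{C}{7} + \frac{q}{7}$ ($w{\left(q,C \right)} = - \frac{3}{7} + \frac{q + C}{7} = - \frac{3}{7} + \frac{C + q}{7} = - \frac{3}{7} + \left(\frac{C}{7} + \frac{q}{7}\right) = - \frac{3}{7} + \frac{C}{7} + \frac{q}{7}$)
$\left(19821 + X{\left(D,w{\left(K{\left(-1,1 \right)},A \right)} \right)}\right) \left(9^{4} + 47788\right) = \left(19821 + \left(- \frac{3}{7} + \frac{1}{7} \cdot 10 + \frac{1}{7} \left(-1\right)\right)\right) \left(9^{4} + 47788\right) = \left(19821 - - \frac{6}{7}\right) \left(6561 + 47788\right) = \left(19821 + \frac{6}{7}\right) 54349 = \frac{138753}{7} \cdot 54349 = \frac{7541086797}{7}$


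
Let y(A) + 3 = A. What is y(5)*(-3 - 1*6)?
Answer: -18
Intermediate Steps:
y(A) = -3 + A
y(5)*(-3 - 1*6) = (-3 + 5)*(-3 - 1*6) = 2*(-3 - 6) = 2*(-9) = -18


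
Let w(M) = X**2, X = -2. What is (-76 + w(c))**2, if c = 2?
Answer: 5184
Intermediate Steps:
w(M) = 4 (w(M) = (-2)**2 = 4)
(-76 + w(c))**2 = (-76 + 4)**2 = (-72)**2 = 5184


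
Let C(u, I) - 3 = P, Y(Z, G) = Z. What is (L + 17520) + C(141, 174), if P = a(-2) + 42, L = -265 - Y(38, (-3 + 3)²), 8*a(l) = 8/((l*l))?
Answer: 69049/4 ≈ 17262.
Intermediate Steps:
a(l) = l⁻² (a(l) = (8/((l*l)))/8 = (8/(l²))/8 = (8/l²)/8 = l⁻²)
L = -303 (L = -265 - 1*38 = -265 - 38 = -303)
P = 169/4 (P = (-2)⁻² + 42 = ¼ + 42 = 169/4 ≈ 42.250)
C(u, I) = 181/4 (C(u, I) = 3 + 169/4 = 181/4)
(L + 17520) + C(141, 174) = (-303 + 17520) + 181/4 = 17217 + 181/4 = 69049/4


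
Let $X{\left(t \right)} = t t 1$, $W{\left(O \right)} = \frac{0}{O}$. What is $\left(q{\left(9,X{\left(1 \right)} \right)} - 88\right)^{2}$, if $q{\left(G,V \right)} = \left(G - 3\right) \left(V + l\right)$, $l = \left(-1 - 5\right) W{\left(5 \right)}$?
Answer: $6724$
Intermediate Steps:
$W{\left(O \right)} = 0$
$l = 0$ ($l = \left(-1 - 5\right) 0 = \left(-6\right) 0 = 0$)
$X{\left(t \right)} = t^{2}$ ($X{\left(t \right)} = t^{2} \cdot 1 = t^{2}$)
$q{\left(G,V \right)} = V \left(-3 + G\right)$ ($q{\left(G,V \right)} = \left(G - 3\right) \left(V + 0\right) = \left(-3 + G\right) V = V \left(-3 + G\right)$)
$\left(q{\left(9,X{\left(1 \right)} \right)} - 88\right)^{2} = \left(1^{2} \left(-3 + 9\right) - 88\right)^{2} = \left(1 \cdot 6 - 88\right)^{2} = \left(6 - 88\right)^{2} = \left(-82\right)^{2} = 6724$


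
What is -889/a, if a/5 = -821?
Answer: 889/4105 ≈ 0.21657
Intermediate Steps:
a = -4105 (a = 5*(-821) = -4105)
-889/a = -889/(-4105) = -889*(-1)/4105 = -1*(-889/4105) = 889/4105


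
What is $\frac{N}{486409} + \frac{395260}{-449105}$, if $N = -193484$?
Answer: $- \frac{55830530632}{43689742789} \approx -1.2779$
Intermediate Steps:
$\frac{N}{486409} + \frac{395260}{-449105} = - \frac{193484}{486409} + \frac{395260}{-449105} = \left(-193484\right) \frac{1}{486409} + 395260 \left(- \frac{1}{449105}\right) = - \frac{193484}{486409} - \frac{79052}{89821} = - \frac{55830530632}{43689742789}$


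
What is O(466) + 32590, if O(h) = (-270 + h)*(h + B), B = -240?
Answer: 76886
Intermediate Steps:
O(h) = (-270 + h)*(-240 + h) (O(h) = (-270 + h)*(h - 240) = (-270 + h)*(-240 + h))
O(466) + 32590 = (64800 + 466² - 510*466) + 32590 = (64800 + 217156 - 237660) + 32590 = 44296 + 32590 = 76886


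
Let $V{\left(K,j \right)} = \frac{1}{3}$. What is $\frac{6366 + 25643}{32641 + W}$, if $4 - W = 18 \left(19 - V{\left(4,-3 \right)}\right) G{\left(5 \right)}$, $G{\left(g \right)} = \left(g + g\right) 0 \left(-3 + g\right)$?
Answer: $\frac{32009}{32645} \approx 0.98052$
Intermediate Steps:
$V{\left(K,j \right)} = \frac{1}{3}$
$G{\left(g \right)} = 0$ ($G{\left(g \right)} = 2 g 0 \left(-3 + g\right) = 0 \left(-3 + g\right) = 0$)
$W = 4$ ($W = 4 - 18 \left(19 - \frac{1}{3}\right) 0 = 4 - 18 \cdot \frac{56}{3} \cdot 0 = 4 - 336 \cdot 0 = 4 - 0 = 4 + 0 = 4$)
$\frac{6366 + 25643}{32641 + W} = \frac{6366 + 25643}{32641 + 4} = \frac{32009}{32645}$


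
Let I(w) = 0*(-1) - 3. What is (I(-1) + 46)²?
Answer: 1849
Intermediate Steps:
I(w) = -3 (I(w) = 0 - 3 = -3)
(I(-1) + 46)² = (-3 + 46)² = 43² = 1849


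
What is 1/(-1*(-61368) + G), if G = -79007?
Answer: -1/17639 ≈ -5.6693e-5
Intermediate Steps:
1/(-1*(-61368) + G) = 1/(-1*(-61368) - 79007) = 1/(61368 - 79007) = 1/(-17639) = -1/17639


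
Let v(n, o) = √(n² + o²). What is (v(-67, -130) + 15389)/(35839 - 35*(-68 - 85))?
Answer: 15389/41194 + √21389/41194 ≈ 0.37712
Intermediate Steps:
(v(-67, -130) + 15389)/(35839 - 35*(-68 - 85)) = (√((-67)² + (-130)²) + 15389)/(35839 - 35*(-68 - 85)) = (√(4489 + 16900) + 15389)/(35839 - 35*(-153)) = (√21389 + 15389)/(35839 + 5355) = (15389 + √21389)/41194 = (15389 + √21389)*(1/41194) = 15389/41194 + √21389/41194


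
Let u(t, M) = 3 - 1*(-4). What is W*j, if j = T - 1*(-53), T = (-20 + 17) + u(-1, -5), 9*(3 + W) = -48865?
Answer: -928948/3 ≈ -3.0965e+5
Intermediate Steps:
u(t, M) = 7 (u(t, M) = 3 + 4 = 7)
W = -48892/9 (W = -3 + (⅑)*(-48865) = -3 - 48865/9 = -48892/9 ≈ -5432.4)
T = 4 (T = (-20 + 17) + 7 = -3 + 7 = 4)
j = 57 (j = 4 - 1*(-53) = 4 + 53 = 57)
W*j = -48892/9*57 = -928948/3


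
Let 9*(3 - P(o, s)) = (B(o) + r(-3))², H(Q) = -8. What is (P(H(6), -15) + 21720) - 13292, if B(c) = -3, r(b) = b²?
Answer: 8427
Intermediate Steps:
P(o, s) = -1 (P(o, s) = 3 - (-3 + (-3)²)²/9 = 3 - (-3 + 9)²/9 = 3 - ⅑*6² = 3 - ⅑*36 = 3 - 4 = -1)
(P(H(6), -15) + 21720) - 13292 = (-1 + 21720) - 13292 = 21719 - 13292 = 8427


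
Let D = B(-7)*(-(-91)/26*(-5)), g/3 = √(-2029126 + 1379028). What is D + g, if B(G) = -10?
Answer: 175 + 3*I*√650098 ≈ 175.0 + 2418.9*I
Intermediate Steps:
g = 3*I*√650098 (g = 3*√(-2029126 + 1379028) = 3*√(-650098) = 3*(I*√650098) = 3*I*√650098 ≈ 2418.9*I)
D = 175 (D = -10*(-(-91)/26)*(-5) = -10*(-7*(-½))*(-5) = -35*(-5) = -10*(-35/2) = 175)
D + g = 175 + 3*I*√650098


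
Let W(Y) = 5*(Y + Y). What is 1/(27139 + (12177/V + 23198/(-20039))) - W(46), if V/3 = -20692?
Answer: -5176169483119912/11252543256015 ≈ -460.00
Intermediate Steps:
V = -62076 (V = 3*(-20692) = -62076)
W(Y) = 10*Y (W(Y) = 5*(2*Y) = 10*Y)
1/(27139 + (12177/V + 23198/(-20039))) - W(46) = 1/(27139 + (12177/(-62076) + 23198/(-20039))) - 10*46 = 1/(27139 + (12177*(-1/62076) + 23198*(-1/20039))) - 1*460 = 1/(27139 + (-4059/20692 - 23198/20039)) - 460 = 1/(27139 - 561351317/414646988) - 460 = 1/(11252543256015/414646988) - 460 = 414646988/11252543256015 - 460 = -5176169483119912/11252543256015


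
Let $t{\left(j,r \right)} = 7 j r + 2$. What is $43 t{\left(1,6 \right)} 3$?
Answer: $5676$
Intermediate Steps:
$t{\left(j,r \right)} = 2 + 7 j r$ ($t{\left(j,r \right)} = 7 j r + 2 = 2 + 7 j r$)
$43 t{\left(1,6 \right)} 3 = 43 \left(2 + 7 \cdot 1 \cdot 6\right) 3 = 43 \left(2 + 42\right) 3 = 43 \cdot 44 \cdot 3 = 1892 \cdot 3 = 5676$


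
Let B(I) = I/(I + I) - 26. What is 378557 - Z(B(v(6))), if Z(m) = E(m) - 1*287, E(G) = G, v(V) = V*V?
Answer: 757739/2 ≈ 3.7887e+5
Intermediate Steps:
v(V) = V²
B(I) = -51/2 (B(I) = I/((2*I)) - 26 = (1/(2*I))*I - 26 = ½ - 26 = -51/2)
Z(m) = -287 + m (Z(m) = m - 1*287 = m - 287 = -287 + m)
378557 - Z(B(v(6))) = 378557 - (-287 - 51/2) = 378557 - 1*(-625/2) = 378557 + 625/2 = 757739/2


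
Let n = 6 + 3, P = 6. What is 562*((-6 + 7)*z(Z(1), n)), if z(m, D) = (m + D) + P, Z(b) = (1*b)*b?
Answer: 8992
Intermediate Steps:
Z(b) = b² (Z(b) = b*b = b²)
n = 9
z(m, D) = 6 + D + m (z(m, D) = (m + D) + 6 = (D + m) + 6 = 6 + D + m)
562*((-6 + 7)*z(Z(1), n)) = 562*((-6 + 7)*(6 + 9 + 1²)) = 562*(1*(6 + 9 + 1)) = 562*(1*16) = 562*16 = 8992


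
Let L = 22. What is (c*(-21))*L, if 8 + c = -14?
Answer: 10164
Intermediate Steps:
c = -22 (c = -8 - 14 = -22)
(c*(-21))*L = -22*(-21)*22 = 462*22 = 10164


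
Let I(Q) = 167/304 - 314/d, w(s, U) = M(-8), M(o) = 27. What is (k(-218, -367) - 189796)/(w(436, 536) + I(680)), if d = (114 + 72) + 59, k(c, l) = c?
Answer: -14152242720/1956419 ≈ -7233.8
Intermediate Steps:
w(s, U) = 27
d = 245 (d = 186 + 59 = 245)
I(Q) = -54541/74480 (I(Q) = 167/304 - 314/245 = -54541/74480)
(k(-218, -367) - 189796)/(w(436, 536) + I(680)) = (-218 - 189796)/(27 - 54541/74480) = -190014/1956419/74480 = -190014*74480/1956419 = -14152242720/1956419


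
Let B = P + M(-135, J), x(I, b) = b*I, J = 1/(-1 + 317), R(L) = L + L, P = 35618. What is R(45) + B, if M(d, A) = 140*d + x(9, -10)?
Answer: 16718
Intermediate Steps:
R(L) = 2*L
J = 1/316 ≈ 0.0031646
x(I, b) = I*b
M(d, A) = -90 + 140*d (M(d, A) = 140*d + 9*(-10) = 140*d - 90 = -90 + 140*d)
B = 16628 (B = 35618 + (-90 + 140*(-135)) = 35618 + (-90 - 18900) = 35618 - 18990 = 16628)
R(45) + B = 2*45 + 16628 = 90 + 16628 = 16718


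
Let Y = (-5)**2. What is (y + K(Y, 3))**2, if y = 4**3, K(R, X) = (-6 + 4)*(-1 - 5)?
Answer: 5776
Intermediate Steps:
Y = 25
K(R, X) = 12 (K(R, X) = -2*(-6) = 12)
y = 64
(y + K(Y, 3))**2 = (64 + 12)**2 = 76**2 = 5776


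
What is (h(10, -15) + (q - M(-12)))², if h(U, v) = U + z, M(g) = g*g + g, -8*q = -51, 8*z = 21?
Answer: 12769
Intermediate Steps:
z = 21/8 (z = (⅛)*21 = 21/8 ≈ 2.6250)
q = 51/8 (q = -⅛*(-51) = 51/8 ≈ 6.3750)
M(g) = g + g² (M(g) = g² + g = g + g²)
h(U, v) = 21/8 + U (h(U, v) = U + 21/8 = 21/8 + U)
(h(10, -15) + (q - M(-12)))² = ((21/8 + 10) + (51/8 - (-12)*(1 - 12)))² = (101/8 + (51/8 - (-12)*(-11)))² = (101/8 + (51/8 - 1*132))² = (101/8 + (51/8 - 132))² = (101/8 - 1005/8)² = (-113)² = 12769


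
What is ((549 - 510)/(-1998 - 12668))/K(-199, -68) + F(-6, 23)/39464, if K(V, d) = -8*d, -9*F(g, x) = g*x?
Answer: 45298087/118070920896 ≈ 0.00038365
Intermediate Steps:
F(g, x) = -g*x/9
((549 - 510)/(-1998 - 12668))/K(-199, -68) + F(-6, 23)/39464 = ((549 - 510)/(-1998 - 12668))/((-8*(-68))) - 1/9*(-6)*23/39464 = (39/(-14666))/544 + (46/3)*(1/39464) = (39*(-1/14666))*(1/544) + 23/59196 = -39/14666*1/544 + 23/59196 = -39/7978304 + 23/59196 = 45298087/118070920896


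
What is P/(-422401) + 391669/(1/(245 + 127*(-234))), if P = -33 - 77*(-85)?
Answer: -4876053712255749/422401 ≈ -1.1544e+10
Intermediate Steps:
P = 6512 (P = -33 + 6545 = 6512)
P/(-422401) + 391669/(1/(245 + 127*(-234))) = 6512/(-422401) + 391669/(1/(245 + 127*(-234))) = 6512*(-1/422401) + 391669/(1/(245 - 29718)) = -6512/422401 + 391669/(1/(-29473)) = -6512/422401 + 391669/(-1/29473) = -6512/422401 + 391669*(-29473) = -6512/422401 - 11543660437 = -4876053712255749/422401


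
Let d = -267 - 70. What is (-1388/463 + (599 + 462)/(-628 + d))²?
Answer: 3351327019569/199625772025 ≈ 16.788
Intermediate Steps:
d = -337
(-1388/463 + (599 + 462)/(-628 + d))² = (-1388/463 + (599 + 462)/(-628 - 337))² = (-1388*1/463 + 1061/(-965))² = (-1388/463 + 1061*(-1/965))² = (-1388/463 - 1061/965)² = (-1830663/446795)² = 3351327019569/199625772025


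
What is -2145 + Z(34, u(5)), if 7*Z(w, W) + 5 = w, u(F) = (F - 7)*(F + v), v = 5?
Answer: -14986/7 ≈ -2140.9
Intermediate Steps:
u(F) = (-7 + F)*(5 + F) (u(F) = (F - 7)*(F + 5) = (-7 + F)*(5 + F))
Z(w, W) = -5/7 + w/7
-2145 + Z(34, u(5)) = -2145 + (-5/7 + (⅐)*34) = -2145 + (-5/7 + 34/7) = -2145 + 29/7 = -14986/7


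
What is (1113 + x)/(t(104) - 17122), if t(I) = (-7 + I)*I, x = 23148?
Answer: -24261/7034 ≈ -3.4491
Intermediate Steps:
t(I) = I*(-7 + I)
(1113 + x)/(t(104) - 17122) = (1113 + 23148)/(104*(-7 + 104) - 17122) = 24261/(104*97 - 17122) = 24261/(10088 - 17122) = 24261/(-7034) = 24261*(-1/7034) = -24261/7034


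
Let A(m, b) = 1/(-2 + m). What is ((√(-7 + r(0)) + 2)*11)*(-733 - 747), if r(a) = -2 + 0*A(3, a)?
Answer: -32560 - 48840*I ≈ -32560.0 - 48840.0*I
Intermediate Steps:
r(a) = -2 (r(a) = -2 + 0/(-2 + 3) = -2 + 0/1 = -2 + 0*1 = -2 + 0 = -2)
((√(-7 + r(0)) + 2)*11)*(-733 - 747) = ((√(-7 - 2) + 2)*11)*(-733 - 747) = ((√(-9) + 2)*11)*(-1480) = ((3*I + 2)*11)*(-1480) = ((2 + 3*I)*11)*(-1480) = (22 + 33*I)*(-1480) = -32560 - 48840*I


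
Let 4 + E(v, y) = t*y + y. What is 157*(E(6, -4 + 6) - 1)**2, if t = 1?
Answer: 157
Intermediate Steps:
E(v, y) = -4 + 2*y (E(v, y) = -4 + (1*y + y) = -4 + (y + y) = -4 + 2*y)
157*(E(6, -4 + 6) - 1)**2 = 157*((-4 + 2*(-4 + 6)) - 1)**2 = 157*((-4 + 2*2) - 1)**2 = 157*((-4 + 4) - 1)**2 = 157*(0 - 1)**2 = 157*(-1)**2 = 157*1 = 157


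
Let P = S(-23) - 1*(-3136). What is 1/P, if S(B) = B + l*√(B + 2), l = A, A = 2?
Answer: 3113/9690853 - 2*I*√21/9690853 ≈ 0.00032123 - 9.4575e-7*I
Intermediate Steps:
l = 2
S(B) = B + 2*√(2 + B) (S(B) = B + 2*√(B + 2) = B + 2*√(2 + B))
P = 3113 + 2*I*√21 (P = (-23 + 2*√(2 - 23)) - 1*(-3136) = (-23 + 2*√(-21)) + 3136 = (-23 + 2*(I*√21)) + 3136 = (-23 + 2*I*√21) + 3136 = 3113 + 2*I*√21 ≈ 3113.0 + 9.1651*I)
1/P = 1/(3113 + 2*I*√21)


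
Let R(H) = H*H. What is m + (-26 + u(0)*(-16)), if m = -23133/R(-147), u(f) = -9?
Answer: 842243/7203 ≈ 116.93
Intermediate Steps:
R(H) = H**2
m = -7711/7203 (m = -23133/((-147)**2) = -23133/21609 = -23133*1/21609 = -7711/7203 ≈ -1.0705)
m + (-26 + u(0)*(-16)) = -7711/7203 + (-26 - 9*(-16)) = -7711/7203 + (-26 + 144) = -7711/7203 + 118 = 842243/7203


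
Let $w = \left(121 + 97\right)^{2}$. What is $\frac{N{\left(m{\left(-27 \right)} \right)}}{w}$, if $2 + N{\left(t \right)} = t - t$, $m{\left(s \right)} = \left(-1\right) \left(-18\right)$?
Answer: $- \frac{1}{23762} \approx -4.2084 \cdot 10^{-5}$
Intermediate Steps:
$m{\left(s \right)} = 18$
$N{\left(t \right)} = -2$ ($N{\left(t \right)} = -2 + \left(t - t\right) = -2 + 0 = -2$)
$w = 47524$ ($w = 218^{2} = 47524$)
$\frac{N{\left(m{\left(-27 \right)} \right)}}{w} = - \frac{2}{47524} = \left(-2\right) \frac{1}{47524} = - \frac{1}{23762}$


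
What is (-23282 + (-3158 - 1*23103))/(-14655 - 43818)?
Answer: 49543/58473 ≈ 0.84728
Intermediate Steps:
(-23282 + (-3158 - 1*23103))/(-14655 - 43818) = (-23282 + (-3158 - 23103))/(-58473) = (-23282 - 26261)*(-1/58473) = -49543*(-1/58473) = 49543/58473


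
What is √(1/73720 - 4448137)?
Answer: I*√6043504037146770/36860 ≈ 2109.1*I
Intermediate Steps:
√(1/73720 - 4448137) = √(-327916659639/73720) = I*√6043504037146770/36860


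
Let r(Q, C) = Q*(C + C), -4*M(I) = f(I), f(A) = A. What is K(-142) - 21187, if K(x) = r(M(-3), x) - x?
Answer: -21258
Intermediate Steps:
M(I) = -I/4
r(Q, C) = 2*C*Q (r(Q, C) = Q*(2*C) = 2*C*Q)
K(x) = x/2 (K(x) = 2*x*(-¼*(-3)) - x = 2*x*(¾) - x = 3*x/2 - x = x/2)
K(-142) - 21187 = (½)*(-142) - 21187 = -71 - 21187 = -21258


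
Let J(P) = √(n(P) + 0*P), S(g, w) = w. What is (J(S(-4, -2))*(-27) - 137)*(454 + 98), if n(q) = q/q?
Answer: -90528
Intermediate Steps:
n(q) = 1
J(P) = 1 (J(P) = √(1 + 0*P) = √(1 + 0) = √1 = 1)
(J(S(-4, -2))*(-27) - 137)*(454 + 98) = (1*(-27) - 137)*(454 + 98) = (-27 - 137)*552 = -164*552 = -90528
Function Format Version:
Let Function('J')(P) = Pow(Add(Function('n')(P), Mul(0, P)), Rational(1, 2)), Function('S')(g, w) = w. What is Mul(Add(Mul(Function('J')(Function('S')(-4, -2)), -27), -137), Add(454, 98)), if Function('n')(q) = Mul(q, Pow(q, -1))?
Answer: -90528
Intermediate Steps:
Function('n')(q) = 1
Function('J')(P) = 1 (Function('J')(P) = Pow(Add(1, Mul(0, P)), Rational(1, 2)) = Pow(Add(1, 0), Rational(1, 2)) = Pow(1, Rational(1, 2)) = 1)
Mul(Add(Mul(Function('J')(Function('S')(-4, -2)), -27), -137), Add(454, 98)) = Mul(Add(Mul(1, -27), -137), Add(454, 98)) = Mul(Add(-27, -137), 552) = Mul(-164, 552) = -90528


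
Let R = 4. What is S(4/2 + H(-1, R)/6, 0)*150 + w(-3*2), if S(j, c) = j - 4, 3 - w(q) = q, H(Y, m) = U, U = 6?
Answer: -141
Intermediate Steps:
H(Y, m) = 6
w(q) = 3 - q
S(j, c) = -4 + j
S(4/2 + H(-1, R)/6, 0)*150 + w(-3*2) = (-4 + (4/2 + 6/6))*150 + (3 - (-3)*2) = (-4 + (4*(½) + 6*(⅙)))*150 + (3 - 1*(-6)) = (-4 + (2 + 1))*150 + (3 + 6) = (-4 + 3)*150 + 9 = -1*150 + 9 = -150 + 9 = -141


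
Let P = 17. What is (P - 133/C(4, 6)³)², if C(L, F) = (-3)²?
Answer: 150307600/531441 ≈ 282.83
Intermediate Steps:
C(L, F) = 9
(P - 133/C(4, 6)³)² = (17 - 133/(9³))² = (17 - 133/729)² = (12260/729)² = 150307600/531441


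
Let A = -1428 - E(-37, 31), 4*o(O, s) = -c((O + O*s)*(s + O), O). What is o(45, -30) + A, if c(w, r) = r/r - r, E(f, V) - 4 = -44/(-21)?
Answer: -29885/21 ≈ -1423.1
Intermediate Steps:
E(f, V) = 128/21 (E(f, V) = 4 - 44/(-21) = 4 - 44*(-1/21) = 4 + 44/21 = 128/21)
c(w, r) = 1 - r
o(O, s) = -¼ + O/4 (o(O, s) = (-(1 - O))/4 = (-1 + O)/4 = -¼ + O/4)
A = -30116/21 (A = -1428 - 1*128/21 = -1428 - 128/21 = -30116/21 ≈ -1434.1)
o(45, -30) + A = (-¼ + (¼)*45) - 30116/21 = (-¼ + 45/4) - 30116/21 = 11 - 30116/21 = -29885/21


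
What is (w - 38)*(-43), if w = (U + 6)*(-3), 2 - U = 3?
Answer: 2279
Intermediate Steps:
U = -1 (U = 2 - 1*3 = 2 - 3 = -1)
w = -15 (w = (-1 + 6)*(-3) = 5*(-3) = -15)
(w - 38)*(-43) = (-15 - 38)*(-43) = -53*(-43) = 2279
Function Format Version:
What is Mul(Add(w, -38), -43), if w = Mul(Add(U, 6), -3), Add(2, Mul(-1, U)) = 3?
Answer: 2279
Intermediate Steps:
U = -1 (U = Add(2, Mul(-1, 3)) = Add(2, -3) = -1)
w = -15 (w = Mul(Add(-1, 6), -3) = Mul(5, -3) = -15)
Mul(Add(w, -38), -43) = Mul(Add(-15, -38), -43) = Mul(-53, -43) = 2279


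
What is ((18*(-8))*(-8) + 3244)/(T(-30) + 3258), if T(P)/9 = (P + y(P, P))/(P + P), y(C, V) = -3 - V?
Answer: 87920/65169 ≈ 1.3491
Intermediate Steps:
T(P) = -27/(2*P) (T(P) = 9*((P + (-3 - P))/(P + P)) = 9*(-3*1/(2*P)) = 9*(-3/(2*P)) = -27/(2*P))
((18*(-8))*(-8) + 3244)/(T(-30) + 3258) = ((18*(-8))*(-8) + 3244)/(-27/2/(-30) + 3258) = (-144*(-8) + 3244)/(-27/2*(-1/30) + 3258) = (1152 + 3244)/(9/20 + 3258) = 4396/(65169/20) = 4396*(20/65169) = 87920/65169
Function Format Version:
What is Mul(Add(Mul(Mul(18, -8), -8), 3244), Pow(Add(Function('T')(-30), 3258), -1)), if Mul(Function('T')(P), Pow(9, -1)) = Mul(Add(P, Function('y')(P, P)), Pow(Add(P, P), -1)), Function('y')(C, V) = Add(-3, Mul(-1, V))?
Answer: Rational(87920, 65169) ≈ 1.3491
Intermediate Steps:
Function('T')(P) = Mul(Rational(-27, 2), Pow(P, -1)) (Function('T')(P) = Mul(9, Mul(Add(P, Add(-3, Mul(-1, P))), Pow(Add(P, P), -1))) = Mul(9, Mul(-3, Pow(Mul(2, P), -1))) = Mul(9, Mul(-3, Mul(Rational(1, 2), Pow(P, -1)))) = Mul(9, Mul(Rational(-3, 2), Pow(P, -1))) = Mul(Rational(-27, 2), Pow(P, -1)))
Mul(Add(Mul(Mul(18, -8), -8), 3244), Pow(Add(Function('T')(-30), 3258), -1)) = Mul(Add(Mul(Mul(18, -8), -8), 3244), Pow(Add(Mul(Rational(-27, 2), Pow(-30, -1)), 3258), -1)) = Mul(Add(Mul(-144, -8), 3244), Pow(Add(Mul(Rational(-27, 2), Rational(-1, 30)), 3258), -1)) = Mul(Add(1152, 3244), Pow(Add(Rational(9, 20), 3258), -1)) = Mul(4396, Pow(Rational(65169, 20), -1)) = Mul(4396, Rational(20, 65169)) = Rational(87920, 65169)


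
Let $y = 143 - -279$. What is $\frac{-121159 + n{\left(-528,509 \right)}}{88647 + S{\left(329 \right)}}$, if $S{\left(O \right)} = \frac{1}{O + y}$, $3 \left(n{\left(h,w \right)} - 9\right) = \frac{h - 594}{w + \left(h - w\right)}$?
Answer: $- \frac{2183594833}{1597773552} \approx -1.3666$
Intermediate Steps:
$y = 422$ ($y = 143 + 279 = 422$)
$n{\left(h,w \right)} = 9 + \frac{-594 + h}{3 h}$ ($n{\left(h,w \right)} = 9 + \frac{\left(h - 594\right) \frac{1}{w + \left(h - w\right)}}{3} = 9 + \frac{\left(-594 + h\right) \frac{1}{h}}{3} = 9 + \frac{\frac{1}{h} \left(-594 + h\right)}{3} = 9 + \frac{-594 + h}{3 h}$)
$S{\left(O \right)} = \frac{1}{422 + O}$ ($S{\left(O \right)} = \frac{1}{O + 422} = \frac{1}{422 + O}$)
$\frac{-121159 + n{\left(-528,509 \right)}}{88647 + S{\left(329 \right)}} = \frac{-121159 + \left(\frac{28}{3} - \frac{198}{-528}\right)}{88647 + \frac{1}{422 + 329}} = \frac{-121159 + \left(\frac{28}{3} - - \frac{3}{8}\right)}{88647 + \frac{1}{751}} = \frac{-121159 + \left(\frac{28}{3} + \frac{3}{8}\right)}{88647 + \frac{1}{751}} = \frac{-121159 + \frac{233}{24}}{\frac{66573898}{751}} = \left(- \frac{2907583}{24}\right) \frac{751}{66573898} = - \frac{2183594833}{1597773552}$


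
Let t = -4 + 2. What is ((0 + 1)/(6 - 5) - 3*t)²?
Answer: 49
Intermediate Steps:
t = -2
((0 + 1)/(6 - 5) - 3*t)² = ((0 + 1)/(6 - 5) - 3*(-2))² = (1/1 + 6)² = (1*1 + 6)² = (1 + 6)² = 7² = 49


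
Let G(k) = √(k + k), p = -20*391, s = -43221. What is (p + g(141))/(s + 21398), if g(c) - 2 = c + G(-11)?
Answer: 7677/21823 - I*√22/21823 ≈ 0.35178 - 0.00021493*I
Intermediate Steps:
p = -7820
G(k) = √2*√k (G(k) = √(2*k) = √2*√k)
g(c) = 2 + c + I*√22 (g(c) = 2 + (c + √2*√(-11)) = 2 + (c + √2*(I*√11)) = 2 + (c + I*√22) = 2 + c + I*√22)
(p + g(141))/(s + 21398) = (-7820 + (2 + 141 + I*√22))/(-43221 + 21398) = (-7820 + (143 + I*√22))/(-21823) = (-7677 + I*√22)*(-1/21823) = 7677/21823 - I*√22/21823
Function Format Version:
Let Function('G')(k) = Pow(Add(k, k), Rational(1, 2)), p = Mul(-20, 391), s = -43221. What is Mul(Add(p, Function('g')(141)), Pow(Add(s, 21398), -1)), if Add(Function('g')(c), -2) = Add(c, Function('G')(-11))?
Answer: Add(Rational(7677, 21823), Mul(Rational(-1, 21823), I, Pow(22, Rational(1, 2)))) ≈ Add(0.35178, Mul(-0.00021493, I))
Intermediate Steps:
p = -7820
Function('G')(k) = Mul(Pow(2, Rational(1, 2)), Pow(k, Rational(1, 2))) (Function('G')(k) = Pow(Mul(2, k), Rational(1, 2)) = Mul(Pow(2, Rational(1, 2)), Pow(k, Rational(1, 2))))
Function('g')(c) = Add(2, c, Mul(I, Pow(22, Rational(1, 2)))) (Function('g')(c) = Add(2, Add(c, Mul(Pow(2, Rational(1, 2)), Pow(-11, Rational(1, 2))))) = Add(2, Add(c, Mul(Pow(2, Rational(1, 2)), Mul(I, Pow(11, Rational(1, 2)))))) = Add(2, Add(c, Mul(I, Pow(22, Rational(1, 2))))) = Add(2, c, Mul(I, Pow(22, Rational(1, 2)))))
Mul(Add(p, Function('g')(141)), Pow(Add(s, 21398), -1)) = Mul(Add(-7820, Add(2, 141, Mul(I, Pow(22, Rational(1, 2))))), Pow(Add(-43221, 21398), -1)) = Mul(Add(-7820, Add(143, Mul(I, Pow(22, Rational(1, 2))))), Pow(-21823, -1)) = Mul(Add(-7677, Mul(I, Pow(22, Rational(1, 2)))), Rational(-1, 21823)) = Add(Rational(7677, 21823), Mul(Rational(-1, 21823), I, Pow(22, Rational(1, 2))))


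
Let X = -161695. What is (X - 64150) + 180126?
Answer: -45719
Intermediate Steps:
(X - 64150) + 180126 = (-161695 - 64150) + 180126 = -225845 + 180126 = -45719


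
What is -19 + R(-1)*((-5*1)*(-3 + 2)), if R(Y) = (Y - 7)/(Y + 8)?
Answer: -173/7 ≈ -24.714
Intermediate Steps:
R(Y) = (-7 + Y)/(8 + Y)
-19 + R(-1)*((-5*1)*(-3 + 2)) = -19 + ((-7 - 1)/(8 - 1))*((-5*1)*(-3 + 2)) = -19 + (-8/7)*(-5*(-1)) = -19 + ((1/7)*(-8))*5 = -19 - 8/7*5 = -19 - 40/7 = -173/7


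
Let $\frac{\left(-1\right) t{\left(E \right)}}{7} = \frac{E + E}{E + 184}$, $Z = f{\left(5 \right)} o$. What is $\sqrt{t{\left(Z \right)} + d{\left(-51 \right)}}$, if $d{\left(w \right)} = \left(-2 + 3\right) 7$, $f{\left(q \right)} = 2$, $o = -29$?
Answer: $\frac{11}{3} \approx 3.6667$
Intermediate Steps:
$Z = -58$ ($Z = 2 \left(-29\right) = -58$)
$d{\left(w \right)} = 7$ ($d{\left(w \right)} = 1 \cdot 7 = 7$)
$t{\left(E \right)} = - \frac{14 E}{184 + E}$ ($t{\left(E \right)} = - 7 \frac{E + E}{E + 184} = - 7 \frac{2 E}{184 + E} = - \frac{14 E}{184 + E}$)
$\sqrt{t{\left(Z \right)} + d{\left(-51 \right)}} = \sqrt{\left(-14\right) \left(-58\right) \frac{1}{184 - 58} + 7} = \sqrt{\left(-14\right) \left(-58\right) \frac{1}{126} + 7} = \sqrt{\frac{58}{9} + 7} = \sqrt{\frac{121}{9}} = \frac{11}{3}$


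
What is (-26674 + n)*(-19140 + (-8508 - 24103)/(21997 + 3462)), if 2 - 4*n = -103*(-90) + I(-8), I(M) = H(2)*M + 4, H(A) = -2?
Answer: 14130268987516/25459 ≈ 5.5502e+8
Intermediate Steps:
I(M) = 4 - 2*M (I(M) = -2*M + 4 = 4 - 2*M)
n = -2322 (n = ½ - (-103*(-90) + (4 - 2*(-8)))/4 = ½ - (9270 + (4 + 16))/4 = ½ - (9270 + 20)/4 = ½ - ¼*9290 = ½ - 4645/2 = -2322)
(-26674 + n)*(-19140 + (-8508 - 24103)/(21997 + 3462)) = (-26674 - 2322)*(-19140 + (-8508 - 24103)/(21997 + 3462)) = -28996*(-19140 - 32611/25459) = -28996*(-487317871/25459) = 14130268987516/25459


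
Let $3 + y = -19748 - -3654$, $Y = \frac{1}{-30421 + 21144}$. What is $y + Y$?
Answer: $- \frac{149331870}{9277} \approx -16097.0$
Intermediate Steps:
$Y = - \frac{1}{9277}$ ($Y = \frac{1}{-9277} = - \frac{1}{9277} \approx -0.00010779$)
$y = -16097$ ($y = -3 - 16094 = -16097$)
$y + Y = -16097 - \frac{1}{9277} = - \frac{149331870}{9277}$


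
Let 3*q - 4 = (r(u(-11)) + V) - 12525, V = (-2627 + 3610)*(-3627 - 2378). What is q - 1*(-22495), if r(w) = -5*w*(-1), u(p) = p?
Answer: -5848006/3 ≈ -1.9493e+6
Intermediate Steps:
r(w) = 5*w
V = -5902915 (V = 983*(-6005) = -5902915)
q = -5915491/3 (q = 4/3 + ((5*(-11) - 5902915) - 12525)/3 = 4/3 + ((-55 - 5902915) - 12525)/3 = 4/3 + (-5902970 - 12525)/3 = 4/3 + (⅓)*(-5915495) = 4/3 - 5915495/3 = -5915491/3 ≈ -1.9718e+6)
q - 1*(-22495) = -5915491/3 - 1*(-22495) = -5915491/3 + 22495 = -5848006/3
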